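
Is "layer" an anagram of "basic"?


Word 1: "basic" → sorted: abcis
Word 2: "layer" → sorted: aelry
Same letters? abcis != aelry
Anagram = No


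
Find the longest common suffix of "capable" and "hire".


Word 1: "capable"
Word 2: "hire"
Comparing from end:
  Pos -1: 'e' == 'e'
  Pos -2: 'l' != 'r' (stop)
LCS = "e" (length 1)


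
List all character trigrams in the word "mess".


Word: "mess" (length 4)
Number of trigrams = 4 - 3 + 1 = 2
  Position 0: "mes"
  Position 1: "ess"
Trigrams = "mes", "ess"


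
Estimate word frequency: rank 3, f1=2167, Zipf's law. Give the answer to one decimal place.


Zipf's law: f(r) = f(1) / r
f(1) = 2167
f(3) = 2167 / 3
= 722.3 occurrences


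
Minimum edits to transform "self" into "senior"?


Word 1: "self" (length 4)
Word 2: "senior" (length 6)
One optimal edit sequence (insert/delete/substitute each cost 1):
  1. keep 's'
  2. keep 'e'
  3. insert 'n'  (+1)
  4. insert 'i'  (+1)
  5. substitute 'l' -> 'o'  (+1)
  6. substitute 'f' -> 'r'  (+1)
Total edit operations: 4
Edit distance = 4


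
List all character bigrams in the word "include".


Word: "include" (length 7)
Number of bigrams = 7 - 2 + 1 = 6
  Position 0: "in"
  Position 1: "nc"
  Position 2: "cl"
  Position 3: "lu"
  Position 4: "ud"
  Position 5: "de"
Bigrams = "in", "nc", "cl", "lu", "ud", "de"


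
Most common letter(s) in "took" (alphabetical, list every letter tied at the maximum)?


Word: "took"
Letter counts:
  'k': 1
  'o': 2
  't': 1
Maximum count = 2
Most frequent = 'o' (2 times each)


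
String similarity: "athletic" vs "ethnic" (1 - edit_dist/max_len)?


Word 1: "athletic" (length 8)
Word 2: "ethnic" (length 6)
One optimal edit sequence:
  1. substitute 'a' -> 'e'  (+1)
  2. keep 't'
  3. keep 'h'
  4. delete 'l'  (+1)
  5. delete 'e'  (+1)
  6. substitute 't' -> 'n'  (+1)
  7. keep 'i'
  8. keep 'c'
Edit distance = 4
Max length = max(8, 6) = 8
Similarity = 1 - 4/8
= 0.5000


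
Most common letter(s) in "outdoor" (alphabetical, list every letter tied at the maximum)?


Word: "outdoor"
Letter counts:
  'd': 1
  'o': 3
  'r': 1
  't': 1
  'u': 1
Maximum count = 3
Most frequent = 'o' (3 times each)


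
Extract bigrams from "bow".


Word: "bow" (length 3)
Number of bigrams = 3 - 2 + 1 = 2
  Position 0: "bo"
  Position 1: "ow"
Bigrams = "bo", "ow"


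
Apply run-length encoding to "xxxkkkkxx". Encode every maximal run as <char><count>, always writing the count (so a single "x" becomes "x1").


String: "xxxkkkkxx"
Scanning for consecutive runs:
  'x' x 3
  'k' x 4
  'x' x 2
RLE = "x3k4x2"


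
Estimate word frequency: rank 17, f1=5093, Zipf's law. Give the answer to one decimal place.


Zipf's law: f(r) = f(1) / r
f(1) = 5093
f(17) = 5093 / 17
= 299.6 occurrences


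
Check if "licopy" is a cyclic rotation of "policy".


Word: "policy", Candidate: "licopy"
Method: check if candidate is substring of word+word
"policypolicy" contains "licopy"? No
Is rotation = No


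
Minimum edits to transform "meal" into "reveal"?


Word 1: "meal" (length 4)
Word 2: "reveal" (length 6)
One optimal edit sequence (insert/delete/substitute each cost 1):
  1. insert 'r'  (+1)
  2. insert 'e'  (+1)
  3. substitute 'm' -> 'v'  (+1)
  4. keep 'e'
  5. keep 'a'
  6. keep 'l'
Total edit operations: 3
Edit distance = 3


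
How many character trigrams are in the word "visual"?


Word: "visual" (length 6)
Number of 3-grams = length - 3 + 1 = 6 - 3 + 1
= 4


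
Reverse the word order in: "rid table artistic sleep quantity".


Original: "rid table artistic sleep quantity"
Words (1..n): rid | table | artistic | sleep | quantity
Reversed (n..1): quantity | sleep | artistic | table | rid
Result = "quantity sleep artistic table rid"


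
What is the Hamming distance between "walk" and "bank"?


Comparing character by character (same length = 4):
  Pos 0: 'w' vs 'b' !=
  Pos 1: 'a' vs 'a' =
  Pos 2: 'l' vs 'n' !=
  Pos 3: 'k' vs 'k' =
Hamming distance = 2


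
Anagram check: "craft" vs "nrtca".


Word 1: "craft" → sorted: acfrt
Word 2: "nrtca" → sorted: acnrt
Same letters? acfrt != acnrt
Anagram = No


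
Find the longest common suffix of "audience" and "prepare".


Word 1: "audience"
Word 2: "prepare"
Comparing from end:
  Pos -1: 'e' == 'e'
  Pos -2: 'c' != 'r' (stop)
LCS = "e" (length 1)


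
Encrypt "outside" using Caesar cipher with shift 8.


Word: "outside"
Shift: 8
Each letter → (letter + shift) mod 26:
  'o' (14) + 8 = 22 → 'w'
  'u' (20) + 8 = 2 → 'c'
  't' (19) + 8 = 1 → 'b'
  's' (18) + 8 = 0 → 'a'
  'i' (8) + 8 = 16 → 'q'
  'd' (3) + 8 = 11 → 'l'
  'e' (4) + 8 = 12 → 'm'
Result = "wcbaqlm"


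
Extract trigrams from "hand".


Word: "hand" (length 4)
Number of trigrams = 4 - 3 + 1 = 2
  Position 0: "han"
  Position 1: "and"
Trigrams = "han", "and"


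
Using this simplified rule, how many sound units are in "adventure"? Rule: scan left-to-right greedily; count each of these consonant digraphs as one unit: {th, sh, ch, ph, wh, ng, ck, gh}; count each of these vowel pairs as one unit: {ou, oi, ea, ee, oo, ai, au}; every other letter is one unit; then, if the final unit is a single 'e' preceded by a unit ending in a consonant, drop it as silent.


Word: "adventure" (9 letters)
Left-to-right scan:
  (1) 'a' (letter)
  (2) 'd' (letter)
  (3) 'v' (letter)
  (4) 'e' (letter)
  (5) 'n' (letter)
  (6) 't' (letter)
  (7) 'u' (letter)
  (8) 'r' (letter)
  (9) 'e' (letter)
Units from scan: 9
Final unit is 'e' after a consonant -> drop as silent (-1)
Sound units = 8 units


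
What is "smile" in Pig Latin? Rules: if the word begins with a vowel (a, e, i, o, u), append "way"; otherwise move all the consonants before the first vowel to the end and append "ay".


Word: "smile"
Starts with consonant(s) → move to end, add 'ay'
Consonant cluster: "sm"
Pig Latin = "ilesmay"


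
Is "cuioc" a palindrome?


Word: "cuioc"
Reversed: "coiuc"
Forward == Backward? cuioc != coiuc
Palindrome = No


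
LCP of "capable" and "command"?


Word 1: "capable"
Word 2: "command"
Comparing from start:
  Pos 0: 'c' == 'c'
  Pos 1: 'a' != 'o' (stop)
LCP = "c" (length 1)


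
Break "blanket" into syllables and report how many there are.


Word: "blanket"
Syllable breakdown: blan-ket
Counting: 2 parts
= 2 syllables


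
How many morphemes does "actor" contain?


Word: "actor"
Morphemes: act + -or
Each morpheme carries meaning
= 2 morphemes


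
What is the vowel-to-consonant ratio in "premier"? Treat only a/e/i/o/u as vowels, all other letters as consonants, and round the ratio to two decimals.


Word: "premier"
Vowels (a,e,i,o,u): 3
Consonants: 4
Ratio = 3/4
= 0.75


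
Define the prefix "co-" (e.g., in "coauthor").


Prefix: co-
Example: coauthor = co- + author
Meaning = together


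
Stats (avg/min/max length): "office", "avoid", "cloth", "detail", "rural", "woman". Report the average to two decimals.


Lengths: "office"=6, "avoid"=5, "cloth"=5, "detail"=6, "rural"=5, "woman"=5
Sum = 32, Count = 6
Average = 32/6 = 5.33
= avg=5.33, min=5, max=6


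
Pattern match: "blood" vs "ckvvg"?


Pattern of "blood": [0, 1, 2, 2, 3]
Pattern of "ckvvg": [0, 1, 2, 2, 3]
Patterns match
Same pattern = Yes


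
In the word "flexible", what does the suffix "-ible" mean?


Suffix: -ible
Example: flexible = flex + -ible
Meaning = capable of


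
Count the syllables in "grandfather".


Word: "grandfather"
Syllable breakdown: grand / fa / ther
Counting: 3 parts
= 3 syllables


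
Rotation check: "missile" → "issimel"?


Word: "missile", Candidate: "issimel"
Method: check if candidate is substring of word+word
"missilemissile" contains "issimel"? No
Is rotation = No


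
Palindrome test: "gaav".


Word: "gaav"
Reversed: "vaag"
Forward == Backward? gaav != vaag
Palindrome = No


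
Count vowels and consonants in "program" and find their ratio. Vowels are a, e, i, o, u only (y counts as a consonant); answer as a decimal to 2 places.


Word: "program"
Vowels (a,e,i,o,u): 2
Consonants: 5
Ratio = 2/5
= 0.40


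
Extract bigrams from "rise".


Word: "rise" (length 4)
Number of bigrams = 4 - 2 + 1 = 3
  Position 0: "ri"
  Position 1: "is"
  Position 2: "se"
Bigrams = "ri", "is", "se"


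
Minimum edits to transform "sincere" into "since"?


Word 1: "sincere" (length 7)
Word 2: "since" (length 5)
One optimal edit sequence (insert/delete/substitute each cost 1):
  1. keep 's'
  2. keep 'i'
  3. keep 'n'
  4. keep 'c'
  5. delete 'e'  (+1)
  6. delete 'r'  (+1)
  7. keep 'e'
Total edit operations: 2
Edit distance = 2


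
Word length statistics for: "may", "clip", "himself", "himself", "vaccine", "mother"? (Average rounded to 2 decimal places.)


Lengths: "may"=3, "clip"=4, "himself"=7, "himself"=7, "vaccine"=7, "mother"=6
Sum = 34, Count = 6
Average = 34/6 = 5.67
= avg=5.67, min=3, max=7


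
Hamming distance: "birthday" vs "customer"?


Comparing character by character (same length = 8):
  Pos 0: 'b' vs 'c' !=
  Pos 1: 'i' vs 'u' !=
  Pos 2: 'r' vs 's' !=
  Pos 3: 't' vs 't' =
  Pos 4: 'h' vs 'o' !=
  Pos 5: 'd' vs 'm' !=
  Pos 6: 'a' vs 'e' !=
  Pos 7: 'y' vs 'r' !=
Hamming distance = 7


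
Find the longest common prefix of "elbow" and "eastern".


Word 1: "elbow"
Word 2: "eastern"
Comparing from start:
  Pos 0: 'e' == 'e'
  Pos 1: 'l' != 'a' (stop)
LCP = "e" (length 1)


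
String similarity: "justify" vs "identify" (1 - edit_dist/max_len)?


Word 1: "justify" (length 7)
Word 2: "identify" (length 8)
One optimal edit sequence:
  1. insert 'i'  (+1)
  2. substitute 'j' -> 'd'  (+1)
  3. substitute 'u' -> 'e'  (+1)
  4. substitute 's' -> 'n'  (+1)
  5. keep 't'
  6. keep 'i'
  7. keep 'f'
  8. keep 'y'
Edit distance = 4
Max length = max(7, 8) = 8
Similarity = 1 - 4/8
= 0.5000


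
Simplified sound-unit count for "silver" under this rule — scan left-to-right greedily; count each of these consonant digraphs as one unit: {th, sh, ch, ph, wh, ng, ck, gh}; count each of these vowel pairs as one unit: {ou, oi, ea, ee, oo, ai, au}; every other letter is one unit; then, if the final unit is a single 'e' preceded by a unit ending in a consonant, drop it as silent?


Word: "silver" (6 letters)
Left-to-right scan:
  1. 's' (letter)
  2. 'i' (letter)
  3. 'l' (letter)
  4. 'v' (letter)
  5. 'e' (letter)
  6. 'r' (letter)
Units from scan: 6
Sound units = 6 units


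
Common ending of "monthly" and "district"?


Word 1: "monthly"
Word 2: "district"
Comparing from end:
  Pos -1: 'y' != 't' (stop)
LCS = "" (length 0)


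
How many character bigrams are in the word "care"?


Word: "care" (length 4)
Number of 2-grams = length - 2 + 1 = 4 - 2 + 1
= 3


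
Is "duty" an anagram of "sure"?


Word 1: "sure" → sorted: ersu
Word 2: "duty" → sorted: dtuy
Same letters? ersu != dtuy
Anagram = No


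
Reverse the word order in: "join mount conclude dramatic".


Original: "join mount conclude dramatic"
Words (1..n): join | mount | conclude | dramatic
Reversed (n..1): dramatic | conclude | mount | join
Result = "dramatic conclude mount join"


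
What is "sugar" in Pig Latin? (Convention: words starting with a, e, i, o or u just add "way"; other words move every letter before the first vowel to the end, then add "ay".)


Word: "sugar"
Starts with consonant(s) → move to end, add 'ay'
Consonant cluster: "s"
Pig Latin = "ugarsay"


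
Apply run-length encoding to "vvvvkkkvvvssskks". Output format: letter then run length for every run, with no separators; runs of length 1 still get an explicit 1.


String: "vvvvkkkvvvssskks"
Scanning for consecutive runs:
  'v' x 4
  'k' x 3
  'v' x 3
  's' x 3
  'k' x 2
  's' x 1
RLE = "v4k3v3s3k2s1"


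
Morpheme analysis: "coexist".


Word: "coexist"
Morphemes: co- / exist
Each morpheme carries meaning
= 2 morphemes


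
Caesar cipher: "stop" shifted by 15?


Word: "stop"
Shift: 15
Each letter → (letter + shift) mod 26:
  's' (18) + 15 = 7 → 'h'
  't' (19) + 15 = 8 → 'i'
  'o' (14) + 15 = 3 → 'd'
  'p' (15) + 15 = 4 → 'e'
Result = "hide"


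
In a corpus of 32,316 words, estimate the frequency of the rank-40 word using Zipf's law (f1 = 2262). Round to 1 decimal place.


Zipf's law: f(r) = f(1) / r
f(1) = 2262
f(40) = 2262 / 40
= 56.6 occurrences


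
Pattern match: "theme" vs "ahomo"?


Pattern of "theme": [0, 1, 2, 3, 2]
Pattern of "ahomo": [0, 1, 2, 3, 2]
Patterns match
Same pattern = Yes


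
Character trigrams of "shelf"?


Word: "shelf" (length 5)
Number of trigrams = 5 - 3 + 1 = 3
  Position 0: "she"
  Position 1: "hel"
  Position 2: "elf"
Trigrams = "she", "hel", "elf"


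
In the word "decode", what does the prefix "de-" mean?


Prefix: de-
Example: decode (de- + code)
Meaning = remove / reverse


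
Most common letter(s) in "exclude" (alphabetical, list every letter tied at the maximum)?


Word: "exclude"
Letter counts:
  'c': 1
  'd': 1
  'e': 2
  'l': 1
  'u': 1
  'x': 1
Maximum count = 2
Most frequent = 'e' (2 times each)


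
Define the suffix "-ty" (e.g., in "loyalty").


Suffix: -ty
As in: loyalty -> loyal + -ty
Meaning = quality of


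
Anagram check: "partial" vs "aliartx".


Word 1: "partial" → sorted: aailprt
Word 2: "aliartx" → sorted: aailrtx
Same letters? aailprt != aailrtx
Anagram = No


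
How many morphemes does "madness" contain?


Word: "madness"
Morphemes: mad / -ness
Each morpheme carries meaning
= 2 morphemes


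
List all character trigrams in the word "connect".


Word: "connect" (length 7)
Number of trigrams = 7 - 3 + 1 = 5
  Position 0: "con"
  Position 1: "onn"
  Position 2: "nne"
  Position 3: "nec"
  Position 4: "ect"
Trigrams = "con", "onn", "nne", "nec", "ect"


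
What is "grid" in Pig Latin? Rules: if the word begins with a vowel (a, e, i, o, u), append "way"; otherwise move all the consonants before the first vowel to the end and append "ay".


Word: "grid"
Starts with consonant(s) → move to end, add 'ay'
Consonant cluster: "gr"
Pig Latin = "idgray"


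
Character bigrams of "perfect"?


Word: "perfect" (length 7)
Number of bigrams = 7 - 2 + 1 = 6
  Position 0: "pe"
  Position 1: "er"
  Position 2: "rf"
  Position 3: "fe"
  Position 4: "ec"
  Position 5: "ct"
Bigrams = "pe", "er", "rf", "fe", "ec", "ct"


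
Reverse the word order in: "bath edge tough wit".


Original: "bath edge tough wit"
Words (1..n): bath | edge | tough | wit
Reversed (n..1): wit | tough | edge | bath
Result = "wit tough edge bath"


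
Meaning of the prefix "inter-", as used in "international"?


Prefix: inter-
As in: international -> inter- + national
Meaning = between


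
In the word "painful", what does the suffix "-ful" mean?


Suffix: -ful
Example: painful = pain + -ful
Meaning = full of


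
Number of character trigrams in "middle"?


Word: "middle" (length 6)
Number of 3-grams = length - 3 + 1 = 6 - 3 + 1
= 4


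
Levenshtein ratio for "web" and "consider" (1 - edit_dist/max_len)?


Word 1: "web" (length 3)
Word 2: "consider" (length 8)
One optimal edit sequence:
  1. insert 'c'  (+1)
  2. insert 'o'  (+1)
  3. insert 'n'  (+1)
  4. insert 's'  (+1)
  5. insert 'i'  (+1)
  6. substitute 'w' -> 'd'  (+1)
  7. keep 'e'
  8. substitute 'b' -> 'r'  (+1)
Edit distance = 7
Max length = max(3, 8) = 8
Similarity = 1 - 7/8
= 0.1250


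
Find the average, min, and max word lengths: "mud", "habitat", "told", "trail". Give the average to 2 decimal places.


Lengths: "mud"=3, "habitat"=7, "told"=4, "trail"=5
Sum = 19, Count = 4
Average = 19/4 = 4.75
= avg=4.75, min=3, max=7


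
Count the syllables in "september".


Word: "september"
Syllable breakdown: sep · tem · ber
Counting: 3 parts
= 3 syllables


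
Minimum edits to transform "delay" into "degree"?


Word 1: "delay" (length 5)
Word 2: "degree" (length 6)
One optimal edit sequence (insert/delete/substitute each cost 1):
  1. keep 'd'
  2. keep 'e'
  3. insert 'g'  (+1)
  4. substitute 'l' -> 'r'  (+1)
  5. substitute 'a' -> 'e'  (+1)
  6. substitute 'y' -> 'e'  (+1)
Total edit operations: 4
Edit distance = 4


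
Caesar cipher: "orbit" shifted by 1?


Word: "orbit"
Shift: 1
Each letter → (letter + shift) mod 26:
  'o' (14) + 1 = 15 → 'p'
  'r' (17) + 1 = 18 → 's'
  'b' (1) + 1 = 2 → 'c'
  'i' (8) + 1 = 9 → 'j'
  't' (19) + 1 = 20 → 'u'
Result = "pscju"


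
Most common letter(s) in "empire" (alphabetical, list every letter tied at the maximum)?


Word: "empire"
Letter counts:
  'e': 2
  'i': 1
  'm': 1
  'p': 1
  'r': 1
Maximum count = 2
Most frequent = 'e' (2 times each)


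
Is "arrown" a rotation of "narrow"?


Word: "narrow", Candidate: "arrown"
Method: check if candidate is substring of word+word
"narrownarrow" contains "arrown"? Yes
Is rotation = Yes


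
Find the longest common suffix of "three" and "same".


Word 1: "three"
Word 2: "same"
Comparing from end:
  Pos -1: 'e' == 'e'
  Pos -2: 'e' != 'm' (stop)
LCS = "e" (length 1)


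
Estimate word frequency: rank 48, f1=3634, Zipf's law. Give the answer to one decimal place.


Zipf's law: f(r) = f(1) / r
f(1) = 3634
f(48) = 3634 / 48
= 75.7 occurrences


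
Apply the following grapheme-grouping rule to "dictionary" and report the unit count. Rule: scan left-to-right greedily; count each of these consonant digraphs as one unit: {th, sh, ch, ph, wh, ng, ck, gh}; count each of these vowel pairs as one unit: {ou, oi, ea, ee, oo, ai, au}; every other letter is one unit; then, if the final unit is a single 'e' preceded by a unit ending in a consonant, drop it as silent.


Word: "dictionary" (10 letters)
Left-to-right scan:
  [1] 'd' (letter)
  [2] 'i' (letter)
  [3] 'c' (letter)
  [4] 't' (letter)
  [5] 'i' (letter)
  [6] 'o' (letter)
  [7] 'n' (letter)
  [8] 'a' (letter)
  [9] 'r' (letter)
  [10] 'y' (letter)
Units from scan: 10
Sound units = 10 units


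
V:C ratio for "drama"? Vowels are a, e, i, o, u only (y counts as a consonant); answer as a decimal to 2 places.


Word: "drama"
Vowels (a,e,i,o,u): 2
Consonants: 3
Ratio = 2/3
= 0.67


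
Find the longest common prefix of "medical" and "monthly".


Word 1: "medical"
Word 2: "monthly"
Comparing from start:
  Pos 0: 'm' == 'm'
  Pos 1: 'e' != 'o' (stop)
LCP = "m" (length 1)


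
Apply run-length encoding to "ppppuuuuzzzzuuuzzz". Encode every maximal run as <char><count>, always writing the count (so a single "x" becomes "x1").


String: "ppppuuuuzzzzuuuzzz"
Scanning for consecutive runs:
  'p' x 4
  'u' x 4
  'z' x 4
  'u' x 3
  'z' x 3
RLE = "p4u4z4u3z3"


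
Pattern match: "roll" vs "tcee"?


Pattern of "roll": [0, 1, 2, 2]
Pattern of "tcee": [0, 1, 2, 2]
Patterns match
Same pattern = Yes


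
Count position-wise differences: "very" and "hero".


Comparing character by character (same length = 4):
  Pos 0: 'v' vs 'h' !=
  Pos 1: 'e' vs 'e' =
  Pos 2: 'r' vs 'r' =
  Pos 3: 'y' vs 'o' !=
Hamming distance = 2


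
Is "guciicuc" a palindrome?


Word: "guciicuc"
Reversed: "cuciicug"
Forward == Backward? guciicuc != cuciicug
Palindrome = No


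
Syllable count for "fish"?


Word: "fish"
Syllable breakdown: fish
Counting: 1 part
= 1 syllable


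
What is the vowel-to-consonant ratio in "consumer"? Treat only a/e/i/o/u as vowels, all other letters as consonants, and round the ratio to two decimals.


Word: "consumer"
Vowels (a,e,i,o,u): 3
Consonants: 5
Ratio = 3/5
= 0.60


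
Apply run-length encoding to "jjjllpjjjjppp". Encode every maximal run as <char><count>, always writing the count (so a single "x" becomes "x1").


String: "jjjllpjjjjppp"
Scanning for consecutive runs:
  'j' x 3
  'l' x 2
  'p' x 1
  'j' x 4
  'p' x 3
RLE = "j3l2p1j4p3"


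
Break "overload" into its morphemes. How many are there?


Word: "overload"
Morphemes: over- | load
Each morpheme carries meaning
= 2 morphemes


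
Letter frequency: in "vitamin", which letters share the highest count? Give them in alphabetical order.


Word: "vitamin"
Letter counts:
  'a': 1
  'i': 2
  'm': 1
  'n': 1
  't': 1
  'v': 1
Maximum count = 2
Most frequent = 'i' (2 times each)


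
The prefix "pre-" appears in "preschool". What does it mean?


Prefix: pre-
As in: preschool -> pre- + school
Meaning = before


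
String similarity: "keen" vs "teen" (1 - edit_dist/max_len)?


Word 1: "keen" (length 4)
Word 2: "teen" (length 4)
One optimal edit sequence:
  1. substitute 'k' -> 't'  (+1)
  2. keep 'e'
  3. keep 'e'
  4. keep 'n'
Edit distance = 1
Max length = max(4, 4) = 4
Similarity = 1 - 1/4
= 0.7500


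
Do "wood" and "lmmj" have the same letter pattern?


Pattern of "wood": [0, 1, 1, 2]
Pattern of "lmmj": [0, 1, 1, 2]
Patterns match
Same pattern = Yes


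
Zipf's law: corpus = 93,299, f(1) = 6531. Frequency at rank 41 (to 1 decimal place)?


Zipf's law: f(r) = f(1) / r
f(1) = 6531
f(41) = 6531 / 41
= 159.3 occurrences


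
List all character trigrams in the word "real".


Word: "real" (length 4)
Number of trigrams = 4 - 3 + 1 = 2
  Position 0: "rea"
  Position 1: "eal"
Trigrams = "rea", "eal"


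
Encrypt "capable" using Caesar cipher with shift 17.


Word: "capable"
Shift: 17
Each letter → (letter + shift) mod 26:
  'c' (2) + 17 = 19 → 't'
  'a' (0) + 17 = 17 → 'r'
  'p' (15) + 17 = 6 → 'g'
  'a' (0) + 17 = 17 → 'r'
  'b' (1) + 17 = 18 → 's'
  'l' (11) + 17 = 2 → 'c'
  'e' (4) + 17 = 21 → 'v'
Result = "trgrscv"


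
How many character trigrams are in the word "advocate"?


Word: "advocate" (length 8)
Number of 3-grams = length - 3 + 1 = 8 - 3 + 1
= 6


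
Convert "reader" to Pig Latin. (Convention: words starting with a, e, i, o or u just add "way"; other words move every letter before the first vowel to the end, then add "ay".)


Word: "reader"
Starts with consonant(s) → move to end, add 'ay'
Consonant cluster: "r"
Pig Latin = "eaderray"


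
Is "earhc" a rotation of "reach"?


Word: "reach", Candidate: "earhc"
Method: check if candidate is substring of word+word
"reachreach" contains "earhc"? No
Is rotation = No


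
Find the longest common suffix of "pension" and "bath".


Word 1: "pension"
Word 2: "bath"
Comparing from end:
  Pos -1: 'n' != 'h' (stop)
LCS = "" (length 0)


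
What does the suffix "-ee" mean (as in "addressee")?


Suffix: -ee
Example: addressee (address + -ee)
Meaning = one who receives


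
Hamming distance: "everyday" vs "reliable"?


Comparing character by character (same length = 8):
  Pos 0: 'e' vs 'r' !=
  Pos 1: 'v' vs 'e' !=
  Pos 2: 'e' vs 'l' !=
  Pos 3: 'r' vs 'i' !=
  Pos 4: 'y' vs 'a' !=
  Pos 5: 'd' vs 'b' !=
  Pos 6: 'a' vs 'l' !=
  Pos 7: 'y' vs 'e' !=
Hamming distance = 8


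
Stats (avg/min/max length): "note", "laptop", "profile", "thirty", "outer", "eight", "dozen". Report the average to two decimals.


Lengths: "note"=4, "laptop"=6, "profile"=7, "thirty"=6, "outer"=5, "eight"=5, "dozen"=5
Sum = 38, Count = 7
Average = 38/7 = 5.43
= avg=5.43, min=4, max=7


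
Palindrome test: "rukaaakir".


Word: "rukaaakir"
Reversed: "rikaaakur"
Forward == Backward? rukaaakir != rikaaakur
Palindrome = No


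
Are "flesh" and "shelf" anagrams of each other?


Word 1: "flesh" → sorted: efhls
Word 2: "shelf" → sorted: efhls
Same letters? efhls == efhls
Anagram = Yes


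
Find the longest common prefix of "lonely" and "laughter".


Word 1: "lonely"
Word 2: "laughter"
Comparing from start:
  Pos 0: 'l' == 'l'
  Pos 1: 'o' != 'a' (stop)
LCP = "l" (length 1)


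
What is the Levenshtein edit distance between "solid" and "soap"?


Word 1: "solid" (length 5)
Word 2: "soap" (length 4)
One optimal edit sequence (insert/delete/substitute each cost 1):
  1. keep 's'
  2. keep 'o'
  3. delete 'l'  (+1)
  4. substitute 'i' -> 'a'  (+1)
  5. substitute 'd' -> 'p'  (+1)
Total edit operations: 3
Edit distance = 3


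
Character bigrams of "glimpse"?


Word: "glimpse" (length 7)
Number of bigrams = 7 - 2 + 1 = 6
  Position 0: "gl"
  Position 1: "li"
  Position 2: "im"
  Position 3: "mp"
  Position 4: "ps"
  Position 5: "se"
Bigrams = "gl", "li", "im", "mp", "ps", "se"


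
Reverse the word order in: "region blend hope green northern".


Original: "region blend hope green northern"
Words (1..n): region | blend | hope | green | northern
Reversed (n..1): northern | green | hope | blend | region
Result = "northern green hope blend region"


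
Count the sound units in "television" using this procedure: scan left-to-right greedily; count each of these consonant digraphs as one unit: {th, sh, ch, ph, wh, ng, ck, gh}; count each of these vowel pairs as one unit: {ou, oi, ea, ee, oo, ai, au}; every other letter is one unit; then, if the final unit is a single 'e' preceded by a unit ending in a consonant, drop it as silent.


Word: "television" (10 letters)
Left-to-right scan:
  [1] 't' (letter)
  [2] 'e' (letter)
  [3] 'l' (letter)
  [4] 'e' (letter)
  [5] 'v' (letter)
  [6] 'i' (letter)
  [7] 's' (letter)
  [8] 'i' (letter)
  [9] 'o' (letter)
  [10] 'n' (letter)
Units from scan: 10
Sound units = 10 units


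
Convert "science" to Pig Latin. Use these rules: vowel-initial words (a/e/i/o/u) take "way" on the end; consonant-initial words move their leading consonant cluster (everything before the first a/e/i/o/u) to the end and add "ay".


Word: "science"
Starts with consonant(s) → move to end, add 'ay'
Consonant cluster: "sc"
Pig Latin = "iencescay"


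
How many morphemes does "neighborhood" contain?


Word: "neighborhood"
Morphemes: neighbor | -hood
Each morpheme carries meaning
= 2 morphemes


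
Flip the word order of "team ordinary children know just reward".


Original: "team ordinary children know just reward"
Words (1..n): team | ordinary | children | know | just | reward
Reversed (n..1): reward | just | know | children | ordinary | team
Result = "reward just know children ordinary team"


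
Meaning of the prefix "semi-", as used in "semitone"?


Prefix: semi-
Example: semitone (semi- + tone)
Meaning = half


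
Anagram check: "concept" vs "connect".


Word 1: "concept" → sorted: ccenopt
Word 2: "connect" → sorted: ccennot
Same letters? ccenopt != ccennot
Anagram = No


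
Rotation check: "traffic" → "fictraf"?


Word: "traffic", Candidate: "fictraf"
Method: check if candidate is substring of word+word
"traffictraffic" contains "fictraf"? Yes
Is rotation = Yes


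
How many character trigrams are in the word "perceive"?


Word: "perceive" (length 8)
Number of 3-grams = length - 3 + 1 = 8 - 3 + 1
= 6


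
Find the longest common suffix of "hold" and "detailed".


Word 1: "hold"
Word 2: "detailed"
Comparing from end:
  Pos -1: 'd' == 'd'
  Pos -2: 'l' != 'e' (stop)
LCS = "d" (length 1)


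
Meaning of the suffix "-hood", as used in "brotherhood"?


Suffix: -hood
Example: brotherhood = brother + -hood
Meaning = state / condition


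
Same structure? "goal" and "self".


Pattern of "goal": [0, 1, 2, 3]
Pattern of "self": [0, 1, 2, 3]
Patterns match
Same pattern = Yes


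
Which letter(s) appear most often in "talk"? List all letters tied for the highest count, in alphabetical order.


Word: "talk"
Letter counts:
  'a': 1
  'k': 1
  'l': 1
  't': 1
Maximum count = 1
Most frequent = 'a', 'k', 'l', 't' (1 time each)


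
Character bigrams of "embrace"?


Word: "embrace" (length 7)
Number of bigrams = 7 - 2 + 1 = 6
  Position 0: "em"
  Position 1: "mb"
  Position 2: "br"
  Position 3: "ra"
  Position 4: "ac"
  Position 5: "ce"
Bigrams = "em", "mb", "br", "ra", "ac", "ce"


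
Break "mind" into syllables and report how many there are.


Word: "mind"
Syllable breakdown: mind
Counting: 1 part
= 1 syllable


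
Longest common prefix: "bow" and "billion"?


Word 1: "bow"
Word 2: "billion"
Comparing from start:
  Pos 0: 'b' == 'b'
  Pos 1: 'o' != 'i' (stop)
LCP = "b" (length 1)


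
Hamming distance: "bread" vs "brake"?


Comparing character by character (same length = 5):
  Pos 0: 'b' vs 'b' =
  Pos 1: 'r' vs 'r' =
  Pos 2: 'e' vs 'a' !=
  Pos 3: 'a' vs 'k' !=
  Pos 4: 'd' vs 'e' !=
Hamming distance = 3


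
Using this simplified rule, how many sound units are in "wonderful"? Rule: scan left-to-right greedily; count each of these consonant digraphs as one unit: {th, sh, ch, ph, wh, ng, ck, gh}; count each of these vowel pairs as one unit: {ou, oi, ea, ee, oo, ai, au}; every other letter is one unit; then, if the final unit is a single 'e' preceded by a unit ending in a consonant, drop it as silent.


Word: "wonderful" (9 letters)
Left-to-right scan:
  1. 'w' (letter)
  2. 'o' (letter)
  3. 'n' (letter)
  4. 'd' (letter)
  5. 'e' (letter)
  6. 'r' (letter)
  7. 'f' (letter)
  8. 'u' (letter)
  9. 'l' (letter)
Units from scan: 9
Sound units = 9 units


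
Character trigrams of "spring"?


Word: "spring" (length 6)
Number of trigrams = 6 - 3 + 1 = 4
  Position 0: "spr"
  Position 1: "pri"
  Position 2: "rin"
  Position 3: "ing"
Trigrams = "spr", "pri", "rin", "ing"


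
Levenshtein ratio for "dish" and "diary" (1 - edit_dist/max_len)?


Word 1: "dish" (length 4)
Word 2: "diary" (length 5)
One optimal edit sequence:
  1. keep 'd'
  2. keep 'i'
  3. insert 'a'  (+1)
  4. substitute 's' -> 'r'  (+1)
  5. substitute 'h' -> 'y'  (+1)
Edit distance = 3
Max length = max(4, 5) = 5
Similarity = 1 - 3/5
= 0.4000


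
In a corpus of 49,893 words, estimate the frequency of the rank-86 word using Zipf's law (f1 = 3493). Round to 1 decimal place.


Zipf's law: f(r) = f(1) / r
f(1) = 3493
f(86) = 3493 / 86
= 40.6 occurrences


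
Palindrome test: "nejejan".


Word: "nejejan"
Reversed: "najejen"
Forward == Backward? nejejan != najejen
Palindrome = No


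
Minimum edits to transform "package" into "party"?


Word 1: "package" (length 7)
Word 2: "party" (length 5)
One optimal edit sequence (insert/delete/substitute each cost 1):
  1. keep 'p'
  2. keep 'a'
  3. delete 'c'  (+1)
  4. delete 'k'  (+1)
  5. substitute 'a' -> 'r'  (+1)
  6. substitute 'g' -> 't'  (+1)
  7. substitute 'e' -> 'y'  (+1)
Total edit operations: 5
Edit distance = 5


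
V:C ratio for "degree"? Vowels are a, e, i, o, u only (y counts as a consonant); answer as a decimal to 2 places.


Word: "degree"
Vowels (a,e,i,o,u): 3
Consonants: 3
Ratio = 3/3
= 1.00


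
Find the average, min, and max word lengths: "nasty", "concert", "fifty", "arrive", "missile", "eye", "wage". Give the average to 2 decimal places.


Lengths: "nasty"=5, "concert"=7, "fifty"=5, "arrive"=6, "missile"=7, "eye"=3, "wage"=4
Sum = 37, Count = 7
Average = 37/7 = 5.29
= avg=5.29, min=3, max=7


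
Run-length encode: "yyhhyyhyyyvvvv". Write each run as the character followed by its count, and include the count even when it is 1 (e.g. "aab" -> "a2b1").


String: "yyhhyyhyyyvvvv"
Scanning for consecutive runs:
  'y' x 2
  'h' x 2
  'y' x 2
  'h' x 1
  'y' x 3
  'v' x 4
RLE = "y2h2y2h1y3v4"


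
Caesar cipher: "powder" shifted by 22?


Word: "powder"
Shift: 22
Each letter → (letter + shift) mod 26:
  'p' (15) + 22 = 11 → 'l'
  'o' (14) + 22 = 10 → 'k'
  'w' (22) + 22 = 18 → 's'
  'd' (3) + 22 = 25 → 'z'
  'e' (4) + 22 = 0 → 'a'
  'r' (17) + 22 = 13 → 'n'
Result = "lkszan"


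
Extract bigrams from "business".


Word: "business" (length 8)
Number of bigrams = 8 - 2 + 1 = 7
  Position 0: "bu"
  Position 1: "us"
  Position 2: "si"
  Position 3: "in"
  Position 4: "ne"
  Position 5: "es"
  Position 6: "ss"
Bigrams = "bu", "us", "si", "in", "ne", "es", "ss"


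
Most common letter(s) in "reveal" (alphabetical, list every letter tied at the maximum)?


Word: "reveal"
Letter counts:
  'a': 1
  'e': 2
  'l': 1
  'r': 1
  'v': 1
Maximum count = 2
Most frequent = 'e' (2 times each)


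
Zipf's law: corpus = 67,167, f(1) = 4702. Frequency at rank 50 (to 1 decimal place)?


Zipf's law: f(r) = f(1) / r
f(1) = 4702
f(50) = 4702 / 50
= 94.0 occurrences


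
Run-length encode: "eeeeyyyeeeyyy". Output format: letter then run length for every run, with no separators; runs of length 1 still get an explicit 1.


String: "eeeeyyyeeeyyy"
Scanning for consecutive runs:
  'e' x 4
  'y' x 3
  'e' x 3
  'y' x 3
RLE = "e4y3e3y3"


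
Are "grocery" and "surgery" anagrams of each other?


Word 1: "grocery" → sorted: cegorry
Word 2: "surgery" → sorted: egrrsuy
Same letters? cegorry != egrrsuy
Anagram = No


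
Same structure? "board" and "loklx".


Pattern of "board": [0, 1, 2, 3, 4]
Pattern of "loklx": [0, 1, 2, 0, 3]
Patterns do not match
Same pattern = No


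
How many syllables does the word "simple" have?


Word: "simple"
Syllable breakdown: sim | ple
Counting: 2 parts
= 2 syllables


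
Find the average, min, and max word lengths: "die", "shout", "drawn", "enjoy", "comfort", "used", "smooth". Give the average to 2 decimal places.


Lengths: "die"=3, "shout"=5, "drawn"=5, "enjoy"=5, "comfort"=7, "used"=4, "smooth"=6
Sum = 35, Count = 7
Average = 35/7 = 5.00
= avg=5.00, min=3, max=7


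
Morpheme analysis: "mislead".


Word: "mislead"
Morphemes: mis- | lead
Each morpheme carries meaning
= 2 morphemes


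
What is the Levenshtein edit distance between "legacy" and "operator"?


Word 1: "legacy" (length 6)
Word 2: "operator" (length 8)
One optimal edit sequence (insert/delete/substitute each cost 1):
  1. insert 'o'  (+1)
  2. substitute 'l' -> 'p'  (+1)
  3. keep 'e'
  4. substitute 'g' -> 'r'  (+1)
  5. keep 'a'
  6. insert 't'  (+1)
  7. substitute 'c' -> 'o'  (+1)
  8. substitute 'y' -> 'r'  (+1)
Total edit operations: 6
Edit distance = 6


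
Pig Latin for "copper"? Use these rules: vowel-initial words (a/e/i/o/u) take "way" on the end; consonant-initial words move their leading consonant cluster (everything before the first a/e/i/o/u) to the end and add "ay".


Word: "copper"
Starts with consonant(s) → move to end, add 'ay'
Consonant cluster: "c"
Pig Latin = "oppercay"


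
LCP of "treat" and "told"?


Word 1: "treat"
Word 2: "told"
Comparing from start:
  Pos 0: 't' == 't'
  Pos 1: 'r' != 'o' (stop)
LCP = "t" (length 1)


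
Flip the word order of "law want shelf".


Original: "law want shelf"
Words (1..n): law | want | shelf
Reversed (n..1): shelf | want | law
Result = "shelf want law"


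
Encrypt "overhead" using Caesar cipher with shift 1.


Word: "overhead"
Shift: 1
Each letter → (letter + shift) mod 26:
  'o' (14) + 1 = 15 → 'p'
  'v' (21) + 1 = 22 → 'w'
  'e' (4) + 1 = 5 → 'f'
  'r' (17) + 1 = 18 → 's'
  'h' (7) + 1 = 8 → 'i'
  'e' (4) + 1 = 5 → 'f'
  'a' (0) + 1 = 1 → 'b'
  'd' (3) + 1 = 4 → 'e'
Result = "pwfsifbe"


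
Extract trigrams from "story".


Word: "story" (length 5)
Number of trigrams = 5 - 3 + 1 = 3
  Position 0: "sto"
  Position 1: "tor"
  Position 2: "ory"
Trigrams = "sto", "tor", "ory"


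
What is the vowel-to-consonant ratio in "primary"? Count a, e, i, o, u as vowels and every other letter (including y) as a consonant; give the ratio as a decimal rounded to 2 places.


Word: "primary"
Vowels (a,e,i,o,u): 2
Consonants: 5
Ratio = 2/5
= 0.40


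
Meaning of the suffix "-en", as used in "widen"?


Suffix: -en
As in: widen -> wide + -en, with a spelling change
Meaning = to make / become


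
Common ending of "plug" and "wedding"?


Word 1: "plug"
Word 2: "wedding"
Comparing from end:
  Pos -1: 'g' == 'g'
  Pos -2: 'u' != 'n' (stop)
LCS = "g" (length 1)


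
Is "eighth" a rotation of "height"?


Word: "height", Candidate: "eighth"
Method: check if candidate is substring of word+word
"heightheight" contains "eighth"? Yes
Is rotation = Yes


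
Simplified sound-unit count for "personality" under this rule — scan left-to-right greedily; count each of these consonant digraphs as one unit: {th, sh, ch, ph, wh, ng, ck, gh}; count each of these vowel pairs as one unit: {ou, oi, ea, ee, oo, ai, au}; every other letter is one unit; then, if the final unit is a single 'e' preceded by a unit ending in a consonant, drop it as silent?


Word: "personality" (11 letters)
Left-to-right scan:
  (1) 'p' (letter)
  (2) 'e' (letter)
  (3) 'r' (letter)
  (4) 's' (letter)
  (5) 'o' (letter)
  (6) 'n' (letter)
  (7) 'a' (letter)
  (8) 'l' (letter)
  (9) 'i' (letter)
  (10) 't' (letter)
  (11) 'y' (letter)
Units from scan: 11
Sound units = 11 units


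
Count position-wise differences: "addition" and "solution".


Comparing character by character (same length = 8):
  Pos 0: 'a' vs 's' !=
  Pos 1: 'd' vs 'o' !=
  Pos 2: 'd' vs 'l' !=
  Pos 3: 'i' vs 'u' !=
  Pos 4: 't' vs 't' =
  Pos 5: 'i' vs 'i' =
  Pos 6: 'o' vs 'o' =
  Pos 7: 'n' vs 'n' =
Hamming distance = 4


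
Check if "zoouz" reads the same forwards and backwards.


Word: "zoouz"
Reversed: "zuooz"
Forward == Backward? zoouz != zuooz
Palindrome = No


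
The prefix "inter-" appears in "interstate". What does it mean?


Prefix: inter-
As in: interstate -> inter- + state
Meaning = between


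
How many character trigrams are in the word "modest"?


Word: "modest" (length 6)
Number of 3-grams = length - 3 + 1 = 6 - 3 + 1
= 4


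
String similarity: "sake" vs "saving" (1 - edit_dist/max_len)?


Word 1: "sake" (length 4)
Word 2: "saving" (length 6)
One optimal edit sequence:
  1. keep 's'
  2. keep 'a'
  3. insert 'v'  (+1)
  4. insert 'i'  (+1)
  5. substitute 'k' -> 'n'  (+1)
  6. substitute 'e' -> 'g'  (+1)
Edit distance = 4
Max length = max(4, 6) = 6
Similarity = 1 - 4/6
= 0.3333


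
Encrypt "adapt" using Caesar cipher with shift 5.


Word: "adapt"
Shift: 5
Each letter → (letter + shift) mod 26:
  'a' (0) + 5 = 5 → 'f'
  'd' (3) + 5 = 8 → 'i'
  'a' (0) + 5 = 5 → 'f'
  'p' (15) + 5 = 20 → 'u'
  't' (19) + 5 = 24 → 'y'
Result = "fifuy"


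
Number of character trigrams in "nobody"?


Word: "nobody" (length 6)
Number of 3-grams = length - 3 + 1 = 6 - 3 + 1
= 4


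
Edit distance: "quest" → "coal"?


Word 1: "quest" (length 5)
Word 2: "coal" (length 4)
One optimal edit sequence (insert/delete/substitute each cost 1):
  1. delete 'q'  (+1)
  2. substitute 'u' -> 'c'  (+1)
  3. substitute 'e' -> 'o'  (+1)
  4. substitute 's' -> 'a'  (+1)
  5. substitute 't' -> 'l'  (+1)
Total edit operations: 5
Edit distance = 5


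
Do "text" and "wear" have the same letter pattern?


Pattern of "text": [0, 1, 2, 0]
Pattern of "wear": [0, 1, 2, 3]
Patterns do not match
Same pattern = No


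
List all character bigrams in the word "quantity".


Word: "quantity" (length 8)
Number of bigrams = 8 - 2 + 1 = 7
  Position 0: "qu"
  Position 1: "ua"
  Position 2: "an"
  Position 3: "nt"
  Position 4: "ti"
  Position 5: "it"
  Position 6: "ty"
Bigrams = "qu", "ua", "an", "nt", "ti", "it", "ty"


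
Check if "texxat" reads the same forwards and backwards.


Word: "texxat"
Reversed: "taxxet"
Forward == Backward? texxat != taxxet
Palindrome = No


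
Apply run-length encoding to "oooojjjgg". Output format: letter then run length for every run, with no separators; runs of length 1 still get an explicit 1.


String: "oooojjjgg"
Scanning for consecutive runs:
  'o' x 4
  'j' x 3
  'g' x 2
RLE = "o4j3g2"


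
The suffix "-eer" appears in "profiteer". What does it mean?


Suffix: -eer
Example: profiteer = profit + -eer
Meaning = one who is concerned with


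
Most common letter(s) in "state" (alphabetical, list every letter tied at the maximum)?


Word: "state"
Letter counts:
  'a': 1
  'e': 1
  's': 1
  't': 2
Maximum count = 2
Most frequent = 't' (2 times each)


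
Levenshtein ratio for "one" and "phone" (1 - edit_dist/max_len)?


Word 1: "one" (length 3)
Word 2: "phone" (length 5)
One optimal edit sequence:
  1. insert 'p'  (+1)
  2. insert 'h'  (+1)
  3. keep 'o'
  4. keep 'n'
  5. keep 'e'
Edit distance = 2
Max length = max(3, 5) = 5
Similarity = 1 - 2/5
= 0.6000
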